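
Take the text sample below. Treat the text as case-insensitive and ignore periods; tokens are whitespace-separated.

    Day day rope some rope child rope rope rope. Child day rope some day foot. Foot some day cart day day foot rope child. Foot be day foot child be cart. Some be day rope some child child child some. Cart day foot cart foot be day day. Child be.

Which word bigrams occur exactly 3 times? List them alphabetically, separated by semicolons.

be day; day day; day rope; rope child; rope some

Bigram counts meeting the condition (exactly 3 times):
  be day: 3
  day day: 3
  day rope: 3
  rope child: 3
  rope some: 3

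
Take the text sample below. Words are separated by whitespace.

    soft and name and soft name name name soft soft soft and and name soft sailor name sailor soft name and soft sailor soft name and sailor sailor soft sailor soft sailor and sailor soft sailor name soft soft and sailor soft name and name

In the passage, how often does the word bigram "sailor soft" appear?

Scanning the 44 overlapping bigram windows for "sailor soft":
  position 18–19: sailor soft
  position 23–24: sailor soft
  position 28–29: sailor soft
  position 30–31: sailor soft
  position 34–35: sailor soft
  position 41–42: sailor soft

6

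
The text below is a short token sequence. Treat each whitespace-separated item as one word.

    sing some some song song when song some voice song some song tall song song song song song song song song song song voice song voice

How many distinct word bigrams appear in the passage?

26 tokens → 25 bigram windows in total.
Repeated bigrams (each contributes count−1 duplicates):
  song song: 10
  some song: 2
  song some: 2
  song voice: 2
  voice song: 2
13 duplicate windows → 25 − 13 = 12 distinct.

12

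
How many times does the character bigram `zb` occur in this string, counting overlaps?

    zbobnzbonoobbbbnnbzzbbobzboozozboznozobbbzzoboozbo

6

Sliding a length-2 window over the 50 characters (49 positions):
  position 1–2: zb
  position 6–7: zb
  position 20–21: zb
  position 25–26: zb
  position 31–32: zb
  position 48–49: zb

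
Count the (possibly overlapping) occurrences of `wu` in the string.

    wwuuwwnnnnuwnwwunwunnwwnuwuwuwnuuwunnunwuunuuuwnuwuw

8

Sliding a length-2 window over the 52 characters (51 positions):
  position 2–3: wu
  position 15–16: wu
  position 18–19: wu
  position 26–27: wu
  position 28–29: wu
  position 34–35: wu
  position 40–41: wu
  position 50–51: wu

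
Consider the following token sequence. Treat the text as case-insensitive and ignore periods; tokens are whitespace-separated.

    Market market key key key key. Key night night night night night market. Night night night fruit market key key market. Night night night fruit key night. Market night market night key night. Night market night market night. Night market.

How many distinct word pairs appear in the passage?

12

40 tokens → 39 bigram windows in total.
Repeated bigrams (each contributes count−1 duplicates):
  night night: 10
  market night: 6
  night market: 6
  key key: 5
  key night: 3
  market key: 2
  night fruit: 2
27 duplicate windows → 39 − 27 = 12 distinct.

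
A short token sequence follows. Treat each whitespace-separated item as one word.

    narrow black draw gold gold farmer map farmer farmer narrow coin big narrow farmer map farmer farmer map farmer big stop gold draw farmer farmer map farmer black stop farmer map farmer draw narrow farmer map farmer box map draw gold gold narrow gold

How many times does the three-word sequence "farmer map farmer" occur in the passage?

Scanning the 42 overlapping trigram windows for "farmer map farmer":
  position 6–8: farmer map farmer
  position 14–16: farmer map farmer
  position 17–19: farmer map farmer
  position 25–27: farmer map farmer
  position 30–32: farmer map farmer
  position 35–37: farmer map farmer

6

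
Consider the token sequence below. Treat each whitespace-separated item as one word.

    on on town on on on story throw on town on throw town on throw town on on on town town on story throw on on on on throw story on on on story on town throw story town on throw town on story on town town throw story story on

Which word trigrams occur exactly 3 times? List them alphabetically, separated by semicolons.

Trigram counts meeting the condition (exactly 3 times):
  on throw town: 3
  throw town on: 3
  town on throw: 3

on throw town; throw town on; town on throw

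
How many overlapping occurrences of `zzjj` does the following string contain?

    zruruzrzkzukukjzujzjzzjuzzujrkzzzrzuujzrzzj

0

Sliding a length-4 window over the 43 characters (40 positions):
  (no match at any position)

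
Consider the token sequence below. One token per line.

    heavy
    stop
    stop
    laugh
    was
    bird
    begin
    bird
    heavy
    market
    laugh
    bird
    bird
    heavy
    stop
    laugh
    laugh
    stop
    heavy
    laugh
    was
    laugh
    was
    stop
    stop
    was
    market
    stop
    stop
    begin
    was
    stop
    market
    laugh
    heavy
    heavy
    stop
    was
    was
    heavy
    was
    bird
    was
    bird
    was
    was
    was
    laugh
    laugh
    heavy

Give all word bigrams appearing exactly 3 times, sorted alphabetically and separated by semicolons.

heavy stop; laugh was; stop stop; was bird; was was

Bigram counts meeting the condition (exactly 3 times):
  heavy stop: 3
  laugh was: 3
  stop stop: 3
  was bird: 3
  was was: 3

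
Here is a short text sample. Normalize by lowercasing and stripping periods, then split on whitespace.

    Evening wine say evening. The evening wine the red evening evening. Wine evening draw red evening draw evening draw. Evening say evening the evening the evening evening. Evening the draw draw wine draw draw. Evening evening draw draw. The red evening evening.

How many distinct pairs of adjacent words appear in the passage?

42 tokens → 41 bigram windows in total.
Repeated bigrams (each contributes count−1 duplicates):
  evening evening: 5
  evening draw: 4
  evening the: 4
  draw draw: 3
  draw evening: 3
  evening wine: 3
  red evening: 3
  the evening: 3
  … (2 more repeated)
22 duplicate windows → 41 − 22 = 19 distinct.

19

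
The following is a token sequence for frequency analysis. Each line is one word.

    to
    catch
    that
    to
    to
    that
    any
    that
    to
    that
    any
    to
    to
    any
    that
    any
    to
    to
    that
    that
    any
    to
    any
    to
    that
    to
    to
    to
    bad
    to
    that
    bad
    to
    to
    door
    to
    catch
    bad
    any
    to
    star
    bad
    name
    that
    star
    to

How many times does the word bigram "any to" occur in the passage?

Scanning the 45 overlapping bigram windows for "any to":
  position 11–12: any to
  position 16–17: any to
  position 21–22: any to
  position 23–24: any to
  position 39–40: any to

5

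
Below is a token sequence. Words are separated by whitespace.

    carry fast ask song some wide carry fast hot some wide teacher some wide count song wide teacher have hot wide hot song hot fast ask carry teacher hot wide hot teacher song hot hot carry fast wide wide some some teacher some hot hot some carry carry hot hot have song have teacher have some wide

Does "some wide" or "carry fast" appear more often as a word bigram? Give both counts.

"some wide": 4 occurrences
"carry fast": 3 occurrences

"some wide" (4 vs 3)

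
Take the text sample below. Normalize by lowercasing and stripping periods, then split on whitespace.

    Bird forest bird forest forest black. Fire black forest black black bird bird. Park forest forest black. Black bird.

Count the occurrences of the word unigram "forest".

6

Scanning the 19 tokens for "forest":
  position 2: forest
  position 4: forest
  position 5: forest
  position 9: forest
  position 15: forest
  position 16: forest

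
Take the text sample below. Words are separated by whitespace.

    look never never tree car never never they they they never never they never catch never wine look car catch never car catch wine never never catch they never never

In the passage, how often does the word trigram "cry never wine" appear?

Scanning the 28 overlapping trigram windows for "cry never wine":
  (none found)

0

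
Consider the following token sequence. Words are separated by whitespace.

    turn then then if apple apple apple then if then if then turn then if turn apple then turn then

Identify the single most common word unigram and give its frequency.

Unigram frequencies (highest first):
  then: 8
  turn: 4
  if: 4
  apple: 4

"then", 8 times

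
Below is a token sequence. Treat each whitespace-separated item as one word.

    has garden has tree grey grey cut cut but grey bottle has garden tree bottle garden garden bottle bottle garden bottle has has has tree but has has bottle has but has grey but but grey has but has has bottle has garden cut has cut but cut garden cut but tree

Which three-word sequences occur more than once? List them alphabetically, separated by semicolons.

bottle has garden; but has has; has bottle has; has but has; has has bottle

Trigram counts meeting the condition (more than once):
  bottle has garden: 2
  but has has: 2
  has bottle has: 2
  has but has: 2
  has has bottle: 2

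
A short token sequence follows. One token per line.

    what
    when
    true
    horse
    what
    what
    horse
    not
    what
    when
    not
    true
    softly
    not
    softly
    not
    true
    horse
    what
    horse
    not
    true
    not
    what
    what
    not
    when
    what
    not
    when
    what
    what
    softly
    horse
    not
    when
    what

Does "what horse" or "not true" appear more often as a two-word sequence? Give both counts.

"what horse": 2 occurrences
"not true": 3 occurrences

"not true" (3 vs 2)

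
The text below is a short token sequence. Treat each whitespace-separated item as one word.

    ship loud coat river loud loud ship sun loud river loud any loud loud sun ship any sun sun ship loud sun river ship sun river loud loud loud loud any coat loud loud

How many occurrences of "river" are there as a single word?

Scanning the 34 tokens for "river":
  position 4: river
  position 10: river
  position 23: river
  position 26: river

4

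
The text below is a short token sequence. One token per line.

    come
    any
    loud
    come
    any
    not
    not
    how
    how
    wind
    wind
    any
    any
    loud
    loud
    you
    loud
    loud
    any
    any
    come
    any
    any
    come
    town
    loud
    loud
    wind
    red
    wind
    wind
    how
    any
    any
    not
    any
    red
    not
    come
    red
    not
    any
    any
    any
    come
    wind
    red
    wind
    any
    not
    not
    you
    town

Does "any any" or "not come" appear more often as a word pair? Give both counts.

"any any" (6 vs 1)

"any any": 6 occurrences
"not come": 1 occurrence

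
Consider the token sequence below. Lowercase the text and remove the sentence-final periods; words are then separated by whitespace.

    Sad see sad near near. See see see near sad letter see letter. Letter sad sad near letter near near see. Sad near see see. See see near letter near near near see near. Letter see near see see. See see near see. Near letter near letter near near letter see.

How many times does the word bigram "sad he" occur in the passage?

Scanning the 50 overlapping bigram windows for "sad he":
  (none found)

0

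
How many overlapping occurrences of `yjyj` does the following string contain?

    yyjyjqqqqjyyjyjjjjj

2

Sliding a length-4 window over the 19 characters (16 positions):
  position 2–5: yjyj
  position 12–15: yjyj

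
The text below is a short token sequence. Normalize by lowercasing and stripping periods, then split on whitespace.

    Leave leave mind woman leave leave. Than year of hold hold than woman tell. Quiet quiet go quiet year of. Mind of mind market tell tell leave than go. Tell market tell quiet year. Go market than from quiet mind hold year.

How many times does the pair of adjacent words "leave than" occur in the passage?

Scanning the 41 overlapping bigram windows for "leave than":
  position 6–7: leave than
  position 27–28: leave than

2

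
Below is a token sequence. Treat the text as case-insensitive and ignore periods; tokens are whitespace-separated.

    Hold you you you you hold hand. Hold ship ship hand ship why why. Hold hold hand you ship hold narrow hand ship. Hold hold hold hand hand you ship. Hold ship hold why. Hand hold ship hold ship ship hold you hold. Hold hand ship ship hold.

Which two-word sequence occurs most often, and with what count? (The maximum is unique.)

"ship hold", 7 times

Bigram frequencies (highest first):
  ship hold: 7
  hold hand: 4
  hold ship: 4
  hold hold: 4
  you you: 3
  ship ship: 3
  … (15 more, each ≤ 3)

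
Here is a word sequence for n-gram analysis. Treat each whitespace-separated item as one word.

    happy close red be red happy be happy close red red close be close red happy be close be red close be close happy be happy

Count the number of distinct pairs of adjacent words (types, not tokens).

12

26 tokens → 25 bigram windows in total.
Repeated bigrams (each contributes count−1 duplicates):
  be close: 3
  close be: 3
  close red: 3
  happy be: 3
  be happy: 2
  be red: 2
  happy close: 2
  red close: 2
  … (1 more repeated)
13 duplicate windows → 25 − 13 = 12 distinct.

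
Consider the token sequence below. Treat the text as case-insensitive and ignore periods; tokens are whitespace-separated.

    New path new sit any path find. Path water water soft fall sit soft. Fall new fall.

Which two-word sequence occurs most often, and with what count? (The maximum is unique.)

"soft fall", 2 times

Bigram frequencies (highest first):
  soft fall: 2
  new path: 1
  path new: 1
  new sit: 1
  sit any: 1
  any path: 1
  … (9 more, each ≤ 1)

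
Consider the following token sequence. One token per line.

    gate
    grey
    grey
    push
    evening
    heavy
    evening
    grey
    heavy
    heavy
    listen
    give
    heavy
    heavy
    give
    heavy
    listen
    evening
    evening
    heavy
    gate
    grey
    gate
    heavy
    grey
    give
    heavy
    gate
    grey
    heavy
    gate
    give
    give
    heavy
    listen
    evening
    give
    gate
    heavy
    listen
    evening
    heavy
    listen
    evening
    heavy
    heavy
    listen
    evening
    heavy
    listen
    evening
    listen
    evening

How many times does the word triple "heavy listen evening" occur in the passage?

Scanning the 51 overlapping trigram windows for "heavy listen evening":
  position 16–18: heavy listen evening
  position 34–36: heavy listen evening
  position 39–41: heavy listen evening
  position 42–44: heavy listen evening
  position 46–48: heavy listen evening
  position 49–51: heavy listen evening

6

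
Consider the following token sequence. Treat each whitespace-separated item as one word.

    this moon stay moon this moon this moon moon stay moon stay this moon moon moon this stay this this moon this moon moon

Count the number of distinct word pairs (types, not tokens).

24 tokens → 23 bigram windows in total.
Repeated bigrams (each contributes count−1 duplicates):
  this moon: 6
  moon moon: 4
  moon this: 4
  moon stay: 3
  stay moon: 2
  stay this: 2
15 duplicate windows → 23 − 15 = 8 distinct.

8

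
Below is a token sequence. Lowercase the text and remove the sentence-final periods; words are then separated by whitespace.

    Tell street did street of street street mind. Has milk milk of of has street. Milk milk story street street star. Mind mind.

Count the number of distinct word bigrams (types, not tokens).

23 tokens → 22 bigram windows in total.
Repeated bigrams (each contributes count−1 duplicates):
  milk milk: 2
  street street: 2
2 duplicate windows → 22 − 2 = 20 distinct.

20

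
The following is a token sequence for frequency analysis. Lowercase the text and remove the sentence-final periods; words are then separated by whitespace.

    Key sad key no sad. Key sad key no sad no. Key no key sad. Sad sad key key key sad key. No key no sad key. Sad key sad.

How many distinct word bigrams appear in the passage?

8

30 tokens → 29 bigram windows in total.
Repeated bigrams (each contributes count−1 duplicates):
  sad key: 7
  key sad: 6
  key no: 5
  no key: 3
  no sad: 3
  key key: 2
  sad sad: 2
21 duplicate windows → 29 − 21 = 8 distinct.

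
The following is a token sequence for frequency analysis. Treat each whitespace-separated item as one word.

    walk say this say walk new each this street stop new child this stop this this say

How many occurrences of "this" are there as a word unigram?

Scanning the 17 tokens for "this":
  position 3: this
  position 8: this
  position 13: this
  position 15: this
  position 16: this

5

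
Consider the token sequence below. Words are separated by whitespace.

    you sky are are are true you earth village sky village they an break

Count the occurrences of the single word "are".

3

Scanning the 14 tokens for "are":
  position 3: are
  position 4: are
  position 5: are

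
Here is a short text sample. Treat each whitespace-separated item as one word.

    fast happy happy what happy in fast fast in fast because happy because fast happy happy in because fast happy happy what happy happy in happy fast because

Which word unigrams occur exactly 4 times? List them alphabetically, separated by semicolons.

Unigram counts meeting the condition (exactly 4 times):
  because: 4
  in: 4

because; in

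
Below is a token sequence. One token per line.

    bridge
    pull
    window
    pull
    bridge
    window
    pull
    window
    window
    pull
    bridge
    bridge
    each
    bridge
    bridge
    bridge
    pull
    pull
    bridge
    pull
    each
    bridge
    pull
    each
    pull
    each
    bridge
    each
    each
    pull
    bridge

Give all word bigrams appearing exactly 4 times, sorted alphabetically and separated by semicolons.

bridge pull; pull bridge

Bigram counts meeting the condition (exactly 4 times):
  bridge pull: 4
  pull bridge: 4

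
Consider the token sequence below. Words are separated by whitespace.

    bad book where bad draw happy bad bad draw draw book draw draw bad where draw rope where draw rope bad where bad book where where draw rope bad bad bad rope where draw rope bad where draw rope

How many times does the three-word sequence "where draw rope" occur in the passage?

Scanning the 37 overlapping trigram windows for "where draw rope":
  position 15–17: where draw rope
  position 18–20: where draw rope
  position 26–28: where draw rope
  position 33–35: where draw rope
  position 37–39: where draw rope

5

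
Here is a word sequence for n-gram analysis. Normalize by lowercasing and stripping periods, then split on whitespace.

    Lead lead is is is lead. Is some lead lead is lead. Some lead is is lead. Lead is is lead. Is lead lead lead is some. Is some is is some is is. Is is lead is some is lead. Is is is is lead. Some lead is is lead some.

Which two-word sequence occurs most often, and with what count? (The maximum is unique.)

Bigram frequencies (highest first):
  is is: 12
  lead is: 10
  is lead: 9
  lead lead: 5
  is some: 5
  some is: 4
  … (2 more, each ≤ 3)

"is is", 12 times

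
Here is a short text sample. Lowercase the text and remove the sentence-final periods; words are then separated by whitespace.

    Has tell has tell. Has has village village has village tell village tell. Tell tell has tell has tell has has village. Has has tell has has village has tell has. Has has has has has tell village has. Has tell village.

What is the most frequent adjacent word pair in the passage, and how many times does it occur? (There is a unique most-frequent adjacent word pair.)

"has has", 10 times

Bigram frequencies (highest first):
  has has: 10
  has tell: 8
  tell has: 7
  has village: 4
  village has: 4
  tell village: 3
  … (3 more, each ≤ 2)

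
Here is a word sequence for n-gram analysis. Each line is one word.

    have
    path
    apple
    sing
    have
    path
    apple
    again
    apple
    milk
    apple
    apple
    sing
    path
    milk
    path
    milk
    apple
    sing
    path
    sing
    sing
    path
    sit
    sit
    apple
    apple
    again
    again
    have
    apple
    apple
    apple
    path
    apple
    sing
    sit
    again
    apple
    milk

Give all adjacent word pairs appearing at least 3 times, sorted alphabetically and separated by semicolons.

Bigram counts meeting the condition (at least 3 times):
  apple apple: 4
  apple sing: 4
  path apple: 3
  sing path: 3

apple apple; apple sing; path apple; sing path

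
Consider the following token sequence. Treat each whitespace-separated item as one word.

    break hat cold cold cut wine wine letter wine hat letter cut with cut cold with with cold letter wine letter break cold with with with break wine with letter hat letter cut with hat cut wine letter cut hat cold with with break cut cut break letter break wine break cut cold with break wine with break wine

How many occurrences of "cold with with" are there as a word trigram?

Scanning the 57 overlapping trigram windows for "cold with with":
  position 15–17: cold with with
  position 23–25: cold with with
  position 41–43: cold with with

3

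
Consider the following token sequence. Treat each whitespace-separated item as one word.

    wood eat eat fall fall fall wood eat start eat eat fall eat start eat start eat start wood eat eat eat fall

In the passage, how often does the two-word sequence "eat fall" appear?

3

Scanning the 22 overlapping bigram windows for "eat fall":
  position 3–4: eat fall
  position 11–12: eat fall
  position 22–23: eat fall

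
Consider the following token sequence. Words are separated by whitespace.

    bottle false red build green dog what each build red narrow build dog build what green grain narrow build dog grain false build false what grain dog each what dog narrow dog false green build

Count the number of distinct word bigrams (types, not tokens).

35 tokens → 34 bigram windows in total.
Repeated bigrams (each contributes count−1 duplicates):
  build dog: 2
  narrow build: 2
2 duplicate windows → 34 − 2 = 32 distinct.

32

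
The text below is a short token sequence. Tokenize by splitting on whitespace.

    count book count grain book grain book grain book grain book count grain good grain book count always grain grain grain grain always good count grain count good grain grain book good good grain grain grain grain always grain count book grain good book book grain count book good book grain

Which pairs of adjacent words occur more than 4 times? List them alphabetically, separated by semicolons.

Bigram counts meeting the condition (more than 4 times):
  book grain: 6
  grain book: 6
  grain grain: 7

book grain; grain book; grain grain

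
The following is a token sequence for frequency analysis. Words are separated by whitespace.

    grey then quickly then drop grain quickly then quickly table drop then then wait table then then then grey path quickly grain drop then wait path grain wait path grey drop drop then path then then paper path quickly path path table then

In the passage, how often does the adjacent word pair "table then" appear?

2

Scanning the 42 overlapping bigram windows for "table then":
  position 15–16: table then
  position 42–43: table then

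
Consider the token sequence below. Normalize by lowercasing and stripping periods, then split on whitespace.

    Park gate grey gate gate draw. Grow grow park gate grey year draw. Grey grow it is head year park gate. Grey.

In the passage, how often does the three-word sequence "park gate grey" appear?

3

Scanning the 20 overlapping trigram windows for "park gate grey":
  position 1–3: park gate grey
  position 9–11: park gate grey
  position 20–22: park gate grey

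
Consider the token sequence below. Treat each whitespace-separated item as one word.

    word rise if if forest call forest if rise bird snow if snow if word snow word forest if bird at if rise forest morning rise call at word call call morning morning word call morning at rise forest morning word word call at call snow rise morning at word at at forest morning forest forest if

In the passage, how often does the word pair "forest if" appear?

3

Scanning the 56 overlapping bigram windows for "forest if":
  position 7–8: forest if
  position 18–19: forest if
  position 56–57: forest if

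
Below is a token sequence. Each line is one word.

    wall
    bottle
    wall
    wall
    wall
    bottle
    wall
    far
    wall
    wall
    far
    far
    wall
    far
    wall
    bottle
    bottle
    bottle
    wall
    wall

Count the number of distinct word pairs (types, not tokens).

7

20 tokens → 19 bigram windows in total.
Repeated bigrams (each contributes count−1 duplicates):
  wall wall: 4
  bottle wall: 3
  far wall: 3
  wall bottle: 3
  wall far: 3
  bottle bottle: 2
12 duplicate windows → 19 − 12 = 7 distinct.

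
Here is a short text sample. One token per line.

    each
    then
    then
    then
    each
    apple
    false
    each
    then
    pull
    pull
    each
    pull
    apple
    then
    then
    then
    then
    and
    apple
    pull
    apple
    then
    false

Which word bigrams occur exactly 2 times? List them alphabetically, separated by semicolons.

apple then; each then; pull apple

Bigram counts meeting the condition (exactly 2 times):
  apple then: 2
  each then: 2
  pull apple: 2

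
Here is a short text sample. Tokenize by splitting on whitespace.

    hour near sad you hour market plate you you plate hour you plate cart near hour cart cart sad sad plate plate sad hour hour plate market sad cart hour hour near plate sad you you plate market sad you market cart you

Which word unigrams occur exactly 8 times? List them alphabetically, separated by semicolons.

hour; plate; you

Unigram counts meeting the condition (exactly 8 times):
  hour: 8
  plate: 8
  you: 8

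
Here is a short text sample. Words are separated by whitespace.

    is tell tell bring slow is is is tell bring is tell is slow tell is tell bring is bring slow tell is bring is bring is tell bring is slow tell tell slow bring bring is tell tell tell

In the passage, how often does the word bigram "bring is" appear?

Scanning the 39 overlapping bigram windows for "bring is":
  position 10–11: bring is
  position 18–19: bring is
  position 24–25: bring is
  position 26–27: bring is
  position 29–30: bring is
  position 36–37: bring is

6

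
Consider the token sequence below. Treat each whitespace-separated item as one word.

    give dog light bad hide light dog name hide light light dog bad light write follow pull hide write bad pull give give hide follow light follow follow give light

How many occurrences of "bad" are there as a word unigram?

Scanning the 30 tokens for "bad":
  position 4: bad
  position 13: bad
  position 20: bad

3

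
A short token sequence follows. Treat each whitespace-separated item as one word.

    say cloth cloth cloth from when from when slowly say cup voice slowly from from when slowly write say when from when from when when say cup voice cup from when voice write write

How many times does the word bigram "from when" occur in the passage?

6

Scanning the 33 overlapping bigram windows for "from when":
  position 5–6: from when
  position 7–8: from when
  position 15–16: from when
  position 21–22: from when
  position 23–24: from when
  position 30–31: from when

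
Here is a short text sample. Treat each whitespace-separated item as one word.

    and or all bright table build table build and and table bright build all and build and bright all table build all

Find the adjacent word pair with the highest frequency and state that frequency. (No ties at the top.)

"table build", 3 times

Bigram frequencies (highest first):
  table build: 3
  build and: 2
  build all: 2
  and or: 1
  or all: 1
  all bright: 1
  … (11 more, each ≤ 1)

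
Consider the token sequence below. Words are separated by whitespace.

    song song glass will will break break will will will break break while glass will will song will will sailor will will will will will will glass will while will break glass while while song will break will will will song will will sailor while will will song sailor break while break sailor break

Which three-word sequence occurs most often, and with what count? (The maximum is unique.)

Trigram frequencies (highest first):
  will will will: 6
  will will song: 3
  glass will will: 2
  will will break: 2
  will break break: 2
  break will will: 2
  … (32 more, each ≤ 2)

"will will will", 6 times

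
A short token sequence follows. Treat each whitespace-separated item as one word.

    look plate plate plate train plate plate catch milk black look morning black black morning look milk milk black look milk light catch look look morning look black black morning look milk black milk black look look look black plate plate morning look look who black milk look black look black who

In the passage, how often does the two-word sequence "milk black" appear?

4

Scanning the 51 overlapping bigram windows for "milk black":
  position 9–10: milk black
  position 18–19: milk black
  position 32–33: milk black
  position 34–35: milk black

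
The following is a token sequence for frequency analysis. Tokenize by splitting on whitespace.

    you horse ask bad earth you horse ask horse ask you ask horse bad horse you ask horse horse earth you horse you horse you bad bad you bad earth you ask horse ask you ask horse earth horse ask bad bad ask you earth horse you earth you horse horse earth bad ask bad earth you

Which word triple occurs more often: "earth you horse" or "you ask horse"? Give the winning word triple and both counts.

"earth you horse": 3 occurrences
"you ask horse": 4 occurrences

"you ask horse" (4 vs 3)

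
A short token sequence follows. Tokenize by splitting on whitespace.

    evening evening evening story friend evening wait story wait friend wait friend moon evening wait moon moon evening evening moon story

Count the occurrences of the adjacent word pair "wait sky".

0

Scanning the 20 overlapping bigram windows for "wait sky":
  (none found)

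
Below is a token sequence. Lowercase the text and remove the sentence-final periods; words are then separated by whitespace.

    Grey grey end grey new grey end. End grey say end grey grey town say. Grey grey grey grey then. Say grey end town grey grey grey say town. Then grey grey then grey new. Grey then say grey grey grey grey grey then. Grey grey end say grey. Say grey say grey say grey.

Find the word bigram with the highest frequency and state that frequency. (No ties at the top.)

Bigram frequencies (highest first):
  grey grey: 13
  say grey: 7
  grey say: 5
  grey end: 4
  grey then: 4
  end grey: 3
  … (13 more, each ≤ 3)

"grey grey", 13 times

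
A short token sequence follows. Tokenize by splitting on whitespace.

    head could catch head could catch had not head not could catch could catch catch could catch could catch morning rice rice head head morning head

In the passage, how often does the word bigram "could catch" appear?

Scanning the 25 overlapping bigram windows for "could catch":
  position 2–3: could catch
  position 5–6: could catch
  position 11–12: could catch
  position 13–14: could catch
  position 16–17: could catch
  position 18–19: could catch

6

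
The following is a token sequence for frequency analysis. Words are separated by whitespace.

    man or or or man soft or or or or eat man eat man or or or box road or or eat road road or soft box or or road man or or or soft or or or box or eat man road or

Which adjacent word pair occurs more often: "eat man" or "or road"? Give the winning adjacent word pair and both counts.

"eat man": 3 occurrences
"or road": 1 occurrence

"eat man" (3 vs 1)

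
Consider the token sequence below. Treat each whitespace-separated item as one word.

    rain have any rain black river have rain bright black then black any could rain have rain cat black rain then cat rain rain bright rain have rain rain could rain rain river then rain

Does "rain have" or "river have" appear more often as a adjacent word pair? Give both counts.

"rain have": 3 occurrences
"river have": 1 occurrence

"rain have" (3 vs 1)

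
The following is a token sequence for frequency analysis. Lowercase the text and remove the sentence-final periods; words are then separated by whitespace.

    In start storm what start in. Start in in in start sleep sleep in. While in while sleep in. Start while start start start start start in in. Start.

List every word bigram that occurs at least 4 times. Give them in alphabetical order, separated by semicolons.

in start; start start

Bigram counts meeting the condition (at least 4 times):
  in start: 5
  start start: 4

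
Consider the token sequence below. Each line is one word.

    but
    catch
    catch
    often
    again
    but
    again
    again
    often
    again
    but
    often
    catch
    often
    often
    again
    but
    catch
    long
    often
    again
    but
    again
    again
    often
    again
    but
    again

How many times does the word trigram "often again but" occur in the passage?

5

Scanning the 26 overlapping trigram windows for "often again but":
  position 4–6: often again but
  position 9–11: often again but
  position 15–17: often again but
  position 20–22: often again but
  position 25–27: often again but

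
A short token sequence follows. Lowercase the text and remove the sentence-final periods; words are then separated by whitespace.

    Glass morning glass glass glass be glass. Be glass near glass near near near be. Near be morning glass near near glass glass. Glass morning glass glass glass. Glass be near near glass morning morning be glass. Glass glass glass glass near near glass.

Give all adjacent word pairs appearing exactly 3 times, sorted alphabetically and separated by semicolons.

be glass; glass be; glass morning; morning glass

Bigram counts meeting the condition (exactly 3 times):
  be glass: 3
  glass be: 3
  glass morning: 3
  morning glass: 3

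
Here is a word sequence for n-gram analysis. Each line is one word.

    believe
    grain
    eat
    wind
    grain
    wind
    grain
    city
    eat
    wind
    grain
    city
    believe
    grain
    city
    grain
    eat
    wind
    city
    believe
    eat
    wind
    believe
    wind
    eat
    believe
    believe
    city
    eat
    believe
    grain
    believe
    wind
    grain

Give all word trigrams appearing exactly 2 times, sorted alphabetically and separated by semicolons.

eat wind grain; grain eat wind; wind grain city

Trigram counts meeting the condition (exactly 2 times):
  eat wind grain: 2
  grain eat wind: 2
  wind grain city: 2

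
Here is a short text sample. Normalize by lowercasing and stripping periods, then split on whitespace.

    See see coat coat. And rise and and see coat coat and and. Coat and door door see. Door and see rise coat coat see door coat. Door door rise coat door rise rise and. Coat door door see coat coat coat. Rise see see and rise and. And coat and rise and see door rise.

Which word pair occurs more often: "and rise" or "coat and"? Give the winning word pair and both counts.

"and rise": 3 occurrences
"coat and": 4 occurrences

"coat and" (4 vs 3)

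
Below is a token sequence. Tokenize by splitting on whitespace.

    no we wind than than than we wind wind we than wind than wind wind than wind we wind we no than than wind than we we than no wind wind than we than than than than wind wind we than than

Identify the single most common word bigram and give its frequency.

"than than", 7 times

Bigram frequencies (highest first):
  than than: 7
  wind than: 5
  than wind: 5
  wind wind: 4
  wind we: 4
  we than: 4
  … (8 more, each ≤ 3)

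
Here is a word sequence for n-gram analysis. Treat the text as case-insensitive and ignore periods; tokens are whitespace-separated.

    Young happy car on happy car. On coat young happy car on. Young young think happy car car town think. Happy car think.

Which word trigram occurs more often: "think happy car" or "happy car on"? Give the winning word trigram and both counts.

"happy car on" (3 vs 2)

"think happy car": 2 occurrences
"happy car on": 3 occurrences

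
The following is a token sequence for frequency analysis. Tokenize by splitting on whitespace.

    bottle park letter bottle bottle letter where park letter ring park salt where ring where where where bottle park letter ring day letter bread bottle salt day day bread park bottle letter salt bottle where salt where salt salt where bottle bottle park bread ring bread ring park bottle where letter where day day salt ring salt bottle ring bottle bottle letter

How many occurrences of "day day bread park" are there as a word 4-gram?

1

Scanning the 59 overlapping 4-gram windows for "day day bread park":
  position 27–30: day day bread park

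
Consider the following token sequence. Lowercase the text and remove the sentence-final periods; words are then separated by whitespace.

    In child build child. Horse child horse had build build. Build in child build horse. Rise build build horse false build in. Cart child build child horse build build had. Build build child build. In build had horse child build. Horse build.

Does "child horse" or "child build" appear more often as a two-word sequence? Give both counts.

"child build" (5 vs 3)

"child horse": 3 occurrences
"child build": 5 occurrences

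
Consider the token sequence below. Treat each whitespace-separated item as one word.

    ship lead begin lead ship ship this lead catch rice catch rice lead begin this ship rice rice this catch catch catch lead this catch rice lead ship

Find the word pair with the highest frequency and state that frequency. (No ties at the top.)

"catch rice", 3 times

Bigram frequencies (highest first):
  catch rice: 3
  lead begin: 2
  lead ship: 2
  rice lead: 2
  this catch: 2
  catch catch: 2
  … (14 more, each ≤ 1)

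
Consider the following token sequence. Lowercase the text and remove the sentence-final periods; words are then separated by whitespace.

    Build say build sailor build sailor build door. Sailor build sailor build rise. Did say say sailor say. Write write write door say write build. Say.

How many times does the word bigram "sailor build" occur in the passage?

4

Scanning the 25 overlapping bigram windows for "sailor build":
  position 4–5: sailor build
  position 6–7: sailor build
  position 9–10: sailor build
  position 11–12: sailor build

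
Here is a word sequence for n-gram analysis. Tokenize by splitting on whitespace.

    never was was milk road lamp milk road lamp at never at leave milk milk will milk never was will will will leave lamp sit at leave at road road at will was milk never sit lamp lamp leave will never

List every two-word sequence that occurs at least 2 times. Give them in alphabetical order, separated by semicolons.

at leave; milk never; milk road; never was; road lamp; was milk; will will

Bigram counts meeting the condition (at least 2 times):
  at leave: 2
  milk never: 2
  milk road: 2
  never was: 2
  road lamp: 2
  was milk: 2
  will will: 2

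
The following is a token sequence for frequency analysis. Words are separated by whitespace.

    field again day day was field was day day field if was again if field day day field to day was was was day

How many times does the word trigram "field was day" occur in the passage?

Scanning the 22 overlapping trigram windows for "field was day":
  position 6–8: field was day

1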